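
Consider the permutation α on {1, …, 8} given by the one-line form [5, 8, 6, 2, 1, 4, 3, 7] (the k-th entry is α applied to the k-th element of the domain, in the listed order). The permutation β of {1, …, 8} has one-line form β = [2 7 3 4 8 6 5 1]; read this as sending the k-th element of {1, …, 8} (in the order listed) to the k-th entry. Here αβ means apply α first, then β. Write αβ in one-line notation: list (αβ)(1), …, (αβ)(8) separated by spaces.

8 1 6 7 2 4 3 5

For each element, apply α then β: 1 → 5 → 8; 2 → 8 → 1; 3 → 6 → 6; 4 → 2 → 7; 5 → 1 → 2; 6 → 4 → 4; 7 → 3 → 3; 8 → 7 → 5.
Collecting the images, αβ = [8 1 6 7 2 4 3 5].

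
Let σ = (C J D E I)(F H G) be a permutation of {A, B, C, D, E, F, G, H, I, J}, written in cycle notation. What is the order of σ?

15

The disjoint cycles have lengths 5, 3, 1, 1.
Since disjoint cycles commute, ord(σ) = lcm(5, 3) = 15.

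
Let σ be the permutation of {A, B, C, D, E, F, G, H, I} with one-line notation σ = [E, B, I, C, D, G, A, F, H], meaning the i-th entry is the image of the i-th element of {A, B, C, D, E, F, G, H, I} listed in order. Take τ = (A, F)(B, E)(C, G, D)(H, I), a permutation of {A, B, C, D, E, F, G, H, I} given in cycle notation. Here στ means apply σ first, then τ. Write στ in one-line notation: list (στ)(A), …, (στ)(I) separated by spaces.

For each element, apply σ then τ: A → E → B; B → B → E; C → I → H; D → C → G; E → D → C; F → G → D; G → A → F; H → F → A; I → H → I.
So στ in one-line form is B E H G C D F A I.

B E H G C D F A I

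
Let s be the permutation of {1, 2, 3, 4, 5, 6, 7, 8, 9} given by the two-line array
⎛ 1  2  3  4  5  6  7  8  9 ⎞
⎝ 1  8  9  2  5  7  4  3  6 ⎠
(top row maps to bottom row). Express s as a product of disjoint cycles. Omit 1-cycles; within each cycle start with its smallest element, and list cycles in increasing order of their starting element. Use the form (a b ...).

From 2: 2 → 8 → 3 → 9 → 6 → 7 → 4 → 2, closing the cycle (2 8 3 9 6 7 4).
Repeating from the next unused element and collecting all non-trivial cycles gives (2 8 3 9 6 7 4).

(2 8 3 9 6 7 4)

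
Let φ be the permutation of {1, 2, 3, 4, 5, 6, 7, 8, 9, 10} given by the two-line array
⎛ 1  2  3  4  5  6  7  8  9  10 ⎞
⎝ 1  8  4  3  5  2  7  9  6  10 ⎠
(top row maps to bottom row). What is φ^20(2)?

2

Tracing 2 → 8 → … returns to 2 after 4 steps, so 2 lies in a 4-cycle (2 8 9 6).
Since the cycle has length 4, φ^20 acts on it the same as φ^0 (20 mod 4 = 0).
So φ^20(2) = 2.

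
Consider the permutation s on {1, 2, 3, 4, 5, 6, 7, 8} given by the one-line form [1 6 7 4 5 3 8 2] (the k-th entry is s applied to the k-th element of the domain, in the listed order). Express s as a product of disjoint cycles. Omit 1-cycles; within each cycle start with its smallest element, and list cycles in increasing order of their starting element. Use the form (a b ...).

Iterating s from 2 gives 2 → 6 → 3 → 7 → 8 → 2; that is the 5-cycle (2 6 3 7 8).
Repeating from the next unused element and collecting all non-trivial cycles gives (2 6 3 7 8).

(2 6 3 7 8)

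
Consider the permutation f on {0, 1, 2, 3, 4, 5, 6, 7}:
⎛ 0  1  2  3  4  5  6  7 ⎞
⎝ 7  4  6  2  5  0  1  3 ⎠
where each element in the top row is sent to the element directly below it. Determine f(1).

4

The entry below 1 in the array is 4, so f(1) = 4.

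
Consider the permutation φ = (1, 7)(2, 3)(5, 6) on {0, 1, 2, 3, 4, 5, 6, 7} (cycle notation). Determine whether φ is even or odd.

odd

The cycle lengths are 2, 2, 2, 1, 1.
A cycle of length ℓ contributes ℓ−1 transpositions, so φ is a product of 1 + 1 + 1 = 3 transpositions — odd.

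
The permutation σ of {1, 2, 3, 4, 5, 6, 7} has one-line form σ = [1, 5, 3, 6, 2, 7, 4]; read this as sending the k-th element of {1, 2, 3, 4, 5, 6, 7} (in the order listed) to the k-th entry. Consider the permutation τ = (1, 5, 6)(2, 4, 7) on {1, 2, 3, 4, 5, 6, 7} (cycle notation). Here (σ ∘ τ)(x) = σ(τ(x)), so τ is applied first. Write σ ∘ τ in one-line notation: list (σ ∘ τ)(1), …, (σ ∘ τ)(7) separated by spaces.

2 6 3 4 7 1 5

Chase each element through τ then σ: 1 → 5 → 2; 2 → 4 → 6; 3 → 3 → 3; 4 → 7 → 4; 5 → 6 → 7; 6 → 1 → 1; 7 → 2 → 5.
So σ ∘ τ in one-line form is 2 6 3 4 7 1 5.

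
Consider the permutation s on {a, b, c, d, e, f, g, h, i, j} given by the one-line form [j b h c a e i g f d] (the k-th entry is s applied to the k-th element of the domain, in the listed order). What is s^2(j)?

c

Tracing j → d → … returns to j after 9 steps, so j lies in a 9-cycle (a j d c h g i f e).
Stepping 2 places around the cycle: j → d → c.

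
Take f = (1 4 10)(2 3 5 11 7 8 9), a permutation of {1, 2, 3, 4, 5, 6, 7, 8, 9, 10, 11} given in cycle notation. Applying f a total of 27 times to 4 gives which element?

4 lies in the 3-cycle (1 4 10).
Since the cycle has length 3, f^27 acts on it the same as f^0 (27 mod 3 = 0).
So f^27(4) = 4.

4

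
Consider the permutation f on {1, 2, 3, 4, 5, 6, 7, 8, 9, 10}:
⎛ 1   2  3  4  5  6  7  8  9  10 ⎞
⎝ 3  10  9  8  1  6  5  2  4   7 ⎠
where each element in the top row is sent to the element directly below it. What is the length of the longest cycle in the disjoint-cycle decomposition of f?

9

Decomposing into disjoint cycles gives (1 3 9 4 8 2 10 7 5); the longest has length 9.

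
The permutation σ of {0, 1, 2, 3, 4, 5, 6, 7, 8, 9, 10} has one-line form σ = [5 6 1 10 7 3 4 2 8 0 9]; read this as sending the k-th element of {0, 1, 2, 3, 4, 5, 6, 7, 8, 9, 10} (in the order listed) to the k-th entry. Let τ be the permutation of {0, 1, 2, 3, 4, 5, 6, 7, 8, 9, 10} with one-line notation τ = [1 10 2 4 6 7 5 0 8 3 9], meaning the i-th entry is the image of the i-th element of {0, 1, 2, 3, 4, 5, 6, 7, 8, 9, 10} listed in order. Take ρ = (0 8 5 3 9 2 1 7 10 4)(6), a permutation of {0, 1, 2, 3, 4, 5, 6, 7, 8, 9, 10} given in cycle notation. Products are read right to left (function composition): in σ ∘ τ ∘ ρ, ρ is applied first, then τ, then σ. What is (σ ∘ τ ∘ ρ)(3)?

(σ ∘ τ ∘ ρ)(3) = σ(τ(ρ(3))). ρ(3) = 9, then τ(9) = 3, then σ(3) = 10, so the result is 10.

10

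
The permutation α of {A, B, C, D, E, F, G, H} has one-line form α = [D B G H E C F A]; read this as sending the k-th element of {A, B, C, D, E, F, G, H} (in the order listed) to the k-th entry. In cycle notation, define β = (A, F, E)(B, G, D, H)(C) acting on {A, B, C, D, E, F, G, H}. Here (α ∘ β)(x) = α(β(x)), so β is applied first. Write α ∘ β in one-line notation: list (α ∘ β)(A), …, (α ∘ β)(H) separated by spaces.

C F G A D E H B

(α ∘ β)(x) = α(β(x)). Computing each image: α(β(A)) = α(F) = C, α(β(B)) = α(G) = F, α(β(C)) = α(C) = G, α(β(D)) = α(H) = A, α(β(E)) = α(A) = D, α(β(F)) = α(E) = E, α(β(G)) = α(D) = H, α(β(H)) = α(B) = B.
Hence α ∘ β = [C F G A D E H B].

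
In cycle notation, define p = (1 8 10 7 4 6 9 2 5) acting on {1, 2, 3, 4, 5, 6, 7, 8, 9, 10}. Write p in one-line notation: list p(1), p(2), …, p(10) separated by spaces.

Reading each image from the cycles: 1→8, 2→5, 3→3, 4→6, 5→1, 6→9, 7→4, 8→10, 9→2, 10→7.
So the one-line form is 8 5 3 6 1 9 4 10 2 7.

8 5 3 6 1 9 4 10 2 7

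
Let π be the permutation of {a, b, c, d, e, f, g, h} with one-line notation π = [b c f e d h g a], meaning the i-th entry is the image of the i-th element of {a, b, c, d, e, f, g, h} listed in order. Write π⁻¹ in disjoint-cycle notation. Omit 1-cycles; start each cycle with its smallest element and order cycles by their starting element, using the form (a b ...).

(a h f c b)(d e)

The cycle decomposition of π is (a b c f h)(d e).
Reversing each cycle (and rotating so the smallest element leads) gives π⁻¹ = (a h f c b)(d e).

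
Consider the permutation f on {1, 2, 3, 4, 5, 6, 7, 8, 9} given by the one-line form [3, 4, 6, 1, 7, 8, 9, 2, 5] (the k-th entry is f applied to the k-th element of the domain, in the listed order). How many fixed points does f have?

No element satisfies f(x) = x, so there are 0 fixed points.

0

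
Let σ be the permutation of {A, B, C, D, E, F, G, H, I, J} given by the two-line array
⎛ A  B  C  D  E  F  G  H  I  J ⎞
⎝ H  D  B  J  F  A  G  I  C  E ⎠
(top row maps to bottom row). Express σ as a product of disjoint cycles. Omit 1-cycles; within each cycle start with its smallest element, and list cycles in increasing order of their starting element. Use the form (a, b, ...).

(A, H, I, C, B, D, J, E, F)

Iterating σ from A gives A → H → I → C → B → D → J → E → F → A; that is the 9-cycle (A, H, I, C, B, D, J, E, F).
Continuing from each remaining unvisited element yields (A, H, I, C, B, D, J, E, F).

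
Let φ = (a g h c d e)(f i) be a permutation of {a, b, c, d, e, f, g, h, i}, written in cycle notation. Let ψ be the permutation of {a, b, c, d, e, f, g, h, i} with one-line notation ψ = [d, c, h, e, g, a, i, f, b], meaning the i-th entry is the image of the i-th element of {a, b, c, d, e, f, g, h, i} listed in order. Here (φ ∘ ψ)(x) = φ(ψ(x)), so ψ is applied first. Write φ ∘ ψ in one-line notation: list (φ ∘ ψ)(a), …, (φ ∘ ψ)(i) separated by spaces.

e d c a h g f i b

(φ ∘ ψ)(x) = φ(ψ(x)). Computing each image: φ(ψ(a)) = φ(d) = e, φ(ψ(b)) = φ(c) = d, φ(ψ(c)) = φ(h) = c, φ(ψ(d)) = φ(e) = a, φ(ψ(e)) = φ(g) = h, φ(ψ(f)) = φ(a) = g, φ(ψ(g)) = φ(i) = f, φ(ψ(h)) = φ(f) = i, φ(ψ(i)) = φ(b) = b.
Hence φ ∘ ψ = [e d c a h g f i b].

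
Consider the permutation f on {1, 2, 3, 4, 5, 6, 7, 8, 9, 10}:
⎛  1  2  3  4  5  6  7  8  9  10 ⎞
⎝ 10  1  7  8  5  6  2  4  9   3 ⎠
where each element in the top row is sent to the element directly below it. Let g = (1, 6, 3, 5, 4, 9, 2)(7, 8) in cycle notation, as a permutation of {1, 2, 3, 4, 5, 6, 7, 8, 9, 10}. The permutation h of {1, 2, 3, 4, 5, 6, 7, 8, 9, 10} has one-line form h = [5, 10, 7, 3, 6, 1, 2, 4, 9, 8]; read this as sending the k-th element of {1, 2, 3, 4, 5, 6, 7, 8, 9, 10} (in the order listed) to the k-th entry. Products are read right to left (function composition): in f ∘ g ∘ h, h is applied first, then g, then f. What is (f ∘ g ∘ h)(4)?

Chase 4: h(4) = 3; g(3) = 5; f(5) = 5. Hence (f ∘ g ∘ h)(4) = 5.

5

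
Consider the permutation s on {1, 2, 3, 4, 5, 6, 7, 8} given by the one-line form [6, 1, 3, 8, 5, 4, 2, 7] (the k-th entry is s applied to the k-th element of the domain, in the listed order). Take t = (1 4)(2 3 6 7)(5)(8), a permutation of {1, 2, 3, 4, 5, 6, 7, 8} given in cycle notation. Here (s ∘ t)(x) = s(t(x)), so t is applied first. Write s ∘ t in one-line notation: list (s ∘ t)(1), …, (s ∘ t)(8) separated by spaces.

8 3 4 6 5 2 1 7

For each element, apply t then s: 1 → 4 → 8; 2 → 3 → 3; 3 → 6 → 4; 4 → 1 → 6; 5 → 5 → 5; 6 → 7 → 2; 7 → 2 → 1; 8 → 8 → 7.
Collecting the images, s ∘ t = [8 3 4 6 5 2 1 7].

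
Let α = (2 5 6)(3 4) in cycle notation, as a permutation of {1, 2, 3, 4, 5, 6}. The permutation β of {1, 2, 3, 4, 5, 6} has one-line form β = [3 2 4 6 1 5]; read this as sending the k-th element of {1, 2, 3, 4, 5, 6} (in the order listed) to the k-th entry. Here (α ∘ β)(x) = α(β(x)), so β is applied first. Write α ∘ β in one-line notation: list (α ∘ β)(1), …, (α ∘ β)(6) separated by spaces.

(α ∘ β)(x) = α(β(x)). Computing each image: α(β(1)) = α(3) = 4, α(β(2)) = α(2) = 5, α(β(3)) = α(4) = 3, α(β(4)) = α(6) = 2, α(β(5)) = α(1) = 1, α(β(6)) = α(5) = 6.
Hence α ∘ β = [4 5 3 2 1 6].

4 5 3 2 1 6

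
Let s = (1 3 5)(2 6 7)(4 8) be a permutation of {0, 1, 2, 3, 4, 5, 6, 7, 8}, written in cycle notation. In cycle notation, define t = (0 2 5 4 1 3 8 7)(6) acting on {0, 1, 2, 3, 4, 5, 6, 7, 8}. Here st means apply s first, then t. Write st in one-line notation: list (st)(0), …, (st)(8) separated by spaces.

2 8 6 4 7 3 0 5 1

(st)(x) = t(s(x)). Computing each image: t(s(0)) = t(0) = 2, t(s(1)) = t(3) = 8, t(s(2)) = t(6) = 6, t(s(3)) = t(5) = 4, t(s(4)) = t(8) = 7, t(s(5)) = t(1) = 3, t(s(6)) = t(7) = 0, t(s(7)) = t(2) = 5, t(s(8)) = t(4) = 1.
Hence st = [2 8 6 4 7 3 0 5 1].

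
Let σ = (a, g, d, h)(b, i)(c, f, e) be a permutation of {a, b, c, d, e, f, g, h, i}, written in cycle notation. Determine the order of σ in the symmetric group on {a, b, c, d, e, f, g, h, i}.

12

The disjoint cycles have lengths 4, 3, 2.
The order of σ is the least common multiple of its cycle lengths: lcm(4, 3, 2) = 12.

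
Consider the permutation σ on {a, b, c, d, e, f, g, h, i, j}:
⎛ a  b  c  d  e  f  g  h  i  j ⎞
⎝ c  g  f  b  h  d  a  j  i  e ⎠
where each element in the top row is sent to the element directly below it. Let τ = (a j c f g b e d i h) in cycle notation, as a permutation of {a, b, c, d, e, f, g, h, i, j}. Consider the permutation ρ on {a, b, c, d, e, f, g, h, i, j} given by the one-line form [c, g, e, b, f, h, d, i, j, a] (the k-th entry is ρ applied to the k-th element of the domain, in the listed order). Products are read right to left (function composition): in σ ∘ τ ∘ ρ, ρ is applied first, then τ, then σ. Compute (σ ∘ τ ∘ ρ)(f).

Apply the permutations in order: ρ(f) = h, then τ(h) = a, then σ(a) = c. So (σ ∘ τ ∘ ρ)(f) = c.

c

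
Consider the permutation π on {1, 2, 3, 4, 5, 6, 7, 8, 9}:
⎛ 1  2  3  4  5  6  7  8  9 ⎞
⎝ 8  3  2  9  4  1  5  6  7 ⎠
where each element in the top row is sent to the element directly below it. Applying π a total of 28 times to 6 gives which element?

Tracing 6 → 1 → … returns to 6 after 3 steps, so 6 lies in a 3-cycle (1 8 6).
On a 3-cycle, π^3 is the identity, so π^28 = π^1 there (28 ≡ 1 mod 3).
Advancing 1 step from 6: 6 → 1.

1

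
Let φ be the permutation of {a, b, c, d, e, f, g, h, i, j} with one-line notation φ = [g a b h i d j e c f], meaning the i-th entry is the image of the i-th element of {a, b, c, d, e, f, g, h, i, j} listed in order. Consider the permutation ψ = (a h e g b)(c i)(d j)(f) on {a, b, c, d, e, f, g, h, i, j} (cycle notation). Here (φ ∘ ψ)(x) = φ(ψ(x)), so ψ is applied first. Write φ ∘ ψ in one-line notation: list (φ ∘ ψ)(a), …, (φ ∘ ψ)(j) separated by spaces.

e g c f j d a i b h

(φ ∘ ψ)(x) = φ(ψ(x)). Computing each image: φ(ψ(a)) = φ(h) = e, φ(ψ(b)) = φ(a) = g, φ(ψ(c)) = φ(i) = c, φ(ψ(d)) = φ(j) = f, φ(ψ(e)) = φ(g) = j, φ(ψ(f)) = φ(f) = d, φ(ψ(g)) = φ(b) = a, φ(ψ(h)) = φ(e) = i, φ(ψ(i)) = φ(c) = b, φ(ψ(j)) = φ(d) = h.
Hence φ ∘ ψ = [e g c f j d a i b h].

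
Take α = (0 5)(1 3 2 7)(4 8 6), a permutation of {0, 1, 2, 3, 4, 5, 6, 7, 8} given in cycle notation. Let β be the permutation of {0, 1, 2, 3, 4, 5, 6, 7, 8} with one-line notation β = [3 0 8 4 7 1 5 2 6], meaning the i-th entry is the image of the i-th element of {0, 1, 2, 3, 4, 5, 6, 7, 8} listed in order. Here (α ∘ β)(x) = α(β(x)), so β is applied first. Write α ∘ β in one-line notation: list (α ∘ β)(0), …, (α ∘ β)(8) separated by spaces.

For each element, apply β then α: 0 → 3 → 2; 1 → 0 → 5; 2 → 8 → 6; 3 → 4 → 8; 4 → 7 → 1; 5 → 1 → 3; 6 → 5 → 0; 7 → 2 → 7; 8 → 6 → 4.
Collecting the images, α ∘ β = [2 5 6 8 1 3 0 7 4].

2 5 6 8 1 3 0 7 4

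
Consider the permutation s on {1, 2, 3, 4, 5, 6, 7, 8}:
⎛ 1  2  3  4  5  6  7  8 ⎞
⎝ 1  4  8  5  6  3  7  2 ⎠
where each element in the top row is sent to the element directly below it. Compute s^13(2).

4

Tracing 2 → 4 → … returns to 2 after 6 steps, so 2 lies in a 6-cycle (2 4 5 6 3 8).
Powers repeat with period 6 on this cycle, and 13 mod 6 = 1, so s^13(2) = s^1(2).
Stepping 1 place around the cycle: 2 → 4.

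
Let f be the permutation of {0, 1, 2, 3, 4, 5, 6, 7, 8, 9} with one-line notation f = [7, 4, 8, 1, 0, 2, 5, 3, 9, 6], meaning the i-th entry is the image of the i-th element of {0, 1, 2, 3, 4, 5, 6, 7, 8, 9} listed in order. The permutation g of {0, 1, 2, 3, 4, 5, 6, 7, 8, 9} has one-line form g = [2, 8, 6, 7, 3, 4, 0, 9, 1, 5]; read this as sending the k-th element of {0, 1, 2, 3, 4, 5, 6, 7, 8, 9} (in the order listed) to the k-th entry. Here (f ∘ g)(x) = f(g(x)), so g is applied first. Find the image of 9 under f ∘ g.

2

(f ∘ g)(9) = f(g(9)). g(9) = 5, then f(5) = 2. So (f ∘ g)(9) = 2.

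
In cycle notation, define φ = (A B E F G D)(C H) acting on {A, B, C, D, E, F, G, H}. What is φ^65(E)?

B

E lies in the 6-cycle (A B E F G D).
Powers repeat with period 6 on this cycle, and 65 mod 6 = 5, so φ^65(E) = φ^5(E).
Advancing 5 steps from E: E → F → G → D → A → B.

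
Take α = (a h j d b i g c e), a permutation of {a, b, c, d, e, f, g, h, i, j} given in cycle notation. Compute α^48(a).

a lies in the 9-cycle (a h j d b i g c e).
Since the cycle has length 9, α^48 acts on it the same as α^3 (48 mod 9 = 3).
Advancing 3 steps from a: a → h → j → d.

d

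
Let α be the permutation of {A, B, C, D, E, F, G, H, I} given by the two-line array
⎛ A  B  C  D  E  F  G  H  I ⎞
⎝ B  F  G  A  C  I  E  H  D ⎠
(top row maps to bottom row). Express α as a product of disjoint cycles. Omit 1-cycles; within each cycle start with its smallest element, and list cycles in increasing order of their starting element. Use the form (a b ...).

From A: A → B → F → I → D → A, closing the cycle (A B F I D).
Continuing from each remaining unvisited element yields (A B F I D)(C G E).

(A B F I D)(C G E)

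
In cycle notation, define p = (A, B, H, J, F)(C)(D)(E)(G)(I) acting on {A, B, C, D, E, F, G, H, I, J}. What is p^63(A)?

A lies in the 5-cycle (A, B, H, J, F).
On a 5-cycle, p^5 is the identity, so p^63 = p^3 there (63 ≡ 3 mod 5).
Advancing 3 steps from A: A → B → H → J.

J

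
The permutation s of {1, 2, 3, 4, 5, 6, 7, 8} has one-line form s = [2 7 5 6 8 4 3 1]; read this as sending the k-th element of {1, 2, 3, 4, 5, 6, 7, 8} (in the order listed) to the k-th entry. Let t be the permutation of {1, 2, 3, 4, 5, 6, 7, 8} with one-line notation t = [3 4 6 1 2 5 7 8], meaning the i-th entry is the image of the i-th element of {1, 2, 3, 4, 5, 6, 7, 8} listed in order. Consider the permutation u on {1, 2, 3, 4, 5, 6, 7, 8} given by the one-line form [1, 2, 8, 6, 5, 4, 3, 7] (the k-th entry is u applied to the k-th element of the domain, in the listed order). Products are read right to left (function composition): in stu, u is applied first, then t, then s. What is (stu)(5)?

7

Chase 5: u(5) = 5; t(5) = 2; s(2) = 7. Hence (stu)(5) = 7.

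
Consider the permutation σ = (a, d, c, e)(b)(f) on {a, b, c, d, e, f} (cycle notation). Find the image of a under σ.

a appears in (a, d, c, e); the next entry (wrapping around) is d.

d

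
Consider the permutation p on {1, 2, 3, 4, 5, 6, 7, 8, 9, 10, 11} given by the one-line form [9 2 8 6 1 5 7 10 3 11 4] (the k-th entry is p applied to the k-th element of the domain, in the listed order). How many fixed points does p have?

The fixed points (elements with p(x) = x) are {2, 7}, so there are 2.

2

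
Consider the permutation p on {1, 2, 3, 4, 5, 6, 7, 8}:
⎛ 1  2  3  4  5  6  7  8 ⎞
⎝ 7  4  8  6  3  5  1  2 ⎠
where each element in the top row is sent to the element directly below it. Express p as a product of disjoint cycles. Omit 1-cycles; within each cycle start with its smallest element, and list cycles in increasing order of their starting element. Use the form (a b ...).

From 1: 1 → 7 → 1, closing the cycle (1 7).
Continuing from each remaining unvisited element yields (1 7)(2 4 6 5 3 8).

(1 7)(2 4 6 5 3 8)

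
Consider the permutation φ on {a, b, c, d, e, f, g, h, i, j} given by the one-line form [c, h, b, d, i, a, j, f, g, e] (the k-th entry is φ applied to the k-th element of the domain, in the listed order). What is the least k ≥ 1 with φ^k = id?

20

Decomposing into disjoint cycles gives cycle lengths 5, 4, 1.
The order is lcm(5, 4) = 20.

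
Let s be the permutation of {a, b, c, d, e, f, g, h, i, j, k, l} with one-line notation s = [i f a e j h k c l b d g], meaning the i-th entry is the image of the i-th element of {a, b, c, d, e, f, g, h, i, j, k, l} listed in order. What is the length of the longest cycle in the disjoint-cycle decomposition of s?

Decomposing into disjoint cycles gives (a i l g k d e j b f h c); the longest has length 12.

12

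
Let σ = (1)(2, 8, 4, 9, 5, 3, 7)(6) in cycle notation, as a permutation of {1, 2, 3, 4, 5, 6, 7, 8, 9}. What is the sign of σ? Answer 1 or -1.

1

The cycle lengths are 7, 1, 1.
A cycle of length ℓ contributes ℓ−1 transpositions, so σ is a product of 6 transpositions — even.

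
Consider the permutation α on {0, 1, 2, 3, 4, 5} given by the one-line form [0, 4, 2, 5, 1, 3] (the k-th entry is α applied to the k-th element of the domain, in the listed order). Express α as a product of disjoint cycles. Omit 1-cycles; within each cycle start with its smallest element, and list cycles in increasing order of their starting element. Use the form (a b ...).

Start at 1 and follow images: 1 → 4 → 1, giving the cycle (1 4).
Continuing from each remaining unvisited element yields (1 4)(3 5).

(1 4)(3 5)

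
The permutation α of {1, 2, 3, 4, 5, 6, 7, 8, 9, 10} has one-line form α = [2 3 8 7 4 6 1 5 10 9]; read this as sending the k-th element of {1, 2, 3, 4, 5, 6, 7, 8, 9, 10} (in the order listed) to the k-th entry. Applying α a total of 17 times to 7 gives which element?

Tracing 7 → 1 → … returns to 7 after 7 steps, so 7 lies in a 7-cycle (1, 2, 3, 8, 5, 4, 7).
Since the cycle has length 7, α^17 acts on it the same as α^3 (17 mod 7 = 3).
Stepping 3 places around the cycle: 7 → 1 → 2 → 3.

3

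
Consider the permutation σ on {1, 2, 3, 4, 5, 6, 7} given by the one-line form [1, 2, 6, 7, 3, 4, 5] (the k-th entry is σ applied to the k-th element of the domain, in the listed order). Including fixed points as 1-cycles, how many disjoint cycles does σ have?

3

The cycle decomposition is (1)(2)(3 6 4 7 5), which has 3 cycles (counting 1-cycles).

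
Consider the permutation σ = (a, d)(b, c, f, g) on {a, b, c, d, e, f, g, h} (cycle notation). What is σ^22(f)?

f lies in the 4-cycle (b, c, f, g).
On a 4-cycle, σ^4 is the identity, so σ^22 = σ^2 there (22 ≡ 2 mod 4).
Advancing 2 steps from f: f → g → b.

b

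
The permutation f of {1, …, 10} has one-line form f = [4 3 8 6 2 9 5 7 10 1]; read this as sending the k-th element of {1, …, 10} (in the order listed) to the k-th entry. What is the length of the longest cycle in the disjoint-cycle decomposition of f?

Decomposing into disjoint cycles gives (1, 4, 6, 9, 10)(2, 3, 8, 7, 5); the longest has length 5.

5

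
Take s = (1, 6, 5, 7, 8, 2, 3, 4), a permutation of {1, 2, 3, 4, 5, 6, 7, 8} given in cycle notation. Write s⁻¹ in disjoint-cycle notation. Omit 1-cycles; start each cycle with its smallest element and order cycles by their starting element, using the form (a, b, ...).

(1, 4, 3, 2, 8, 7, 5, 6)

The inverse reverses each cycle.
After reversing and putting each cycle's least element first, s⁻¹ = (1, 4, 3, 2, 8, 7, 5, 6).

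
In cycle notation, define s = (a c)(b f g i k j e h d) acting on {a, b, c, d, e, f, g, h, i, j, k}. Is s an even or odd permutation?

The cycle lengths are 9, 2.
A cycle is odd iff its length is even; s has 1 even-length cycle, so sgn(s) = (−1)^1 and s is odd.

odd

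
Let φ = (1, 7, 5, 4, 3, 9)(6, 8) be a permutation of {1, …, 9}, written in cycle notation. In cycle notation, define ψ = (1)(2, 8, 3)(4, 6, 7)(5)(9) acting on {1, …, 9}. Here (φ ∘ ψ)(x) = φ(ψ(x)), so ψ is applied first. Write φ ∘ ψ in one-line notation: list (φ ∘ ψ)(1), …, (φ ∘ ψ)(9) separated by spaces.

(φ ∘ ψ)(x) = φ(ψ(x)). Computing each image: φ(ψ(1)) = φ(1) = 7, φ(ψ(2)) = φ(8) = 6, φ(ψ(3)) = φ(2) = 2, φ(ψ(4)) = φ(6) = 8, φ(ψ(5)) = φ(5) = 4, φ(ψ(6)) = φ(7) = 5, φ(ψ(7)) = φ(4) = 3, φ(ψ(8)) = φ(3) = 9, φ(ψ(9)) = φ(9) = 1.
Hence φ ∘ ψ = [7 6 2 8 4 5 3 9 1].

7 6 2 8 4 5 3 9 1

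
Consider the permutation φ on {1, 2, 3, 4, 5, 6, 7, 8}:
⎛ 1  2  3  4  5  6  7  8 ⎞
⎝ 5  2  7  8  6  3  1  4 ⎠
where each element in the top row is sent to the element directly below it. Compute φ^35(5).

Tracing 5 → 6 → … returns to 5 after 5 steps, so 5 lies in a 5-cycle (1 5 6 3 7).
On a 5-cycle, φ^5 is the identity, so φ^35 = φ^0 there (35 ≡ 0 mod 5).
So φ^35(5) = 5.

5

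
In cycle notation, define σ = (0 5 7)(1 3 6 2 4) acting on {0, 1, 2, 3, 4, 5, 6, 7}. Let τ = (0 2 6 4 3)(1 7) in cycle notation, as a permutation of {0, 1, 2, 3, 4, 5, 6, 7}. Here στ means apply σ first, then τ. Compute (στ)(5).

First apply σ: σ(5) = 7, then τ(7) = 1. Thus (στ)(5) = 1.

1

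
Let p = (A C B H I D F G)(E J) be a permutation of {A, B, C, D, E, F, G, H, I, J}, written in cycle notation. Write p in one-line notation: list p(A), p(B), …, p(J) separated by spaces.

Each element maps to the next entry in its cycle (wrapping to the front): A→C, B→H, C→B, D→F, E→J, F→G, G→A, H→I, I→D, J→E.
So the one-line form is C H B F J G A I D E.

C H B F J G A I D E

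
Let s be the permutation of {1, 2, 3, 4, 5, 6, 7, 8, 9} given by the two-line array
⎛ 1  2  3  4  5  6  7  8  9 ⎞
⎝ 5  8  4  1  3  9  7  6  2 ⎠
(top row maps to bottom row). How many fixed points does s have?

The fixed points (elements with s(x) = x) are {7}, so there is 1.

1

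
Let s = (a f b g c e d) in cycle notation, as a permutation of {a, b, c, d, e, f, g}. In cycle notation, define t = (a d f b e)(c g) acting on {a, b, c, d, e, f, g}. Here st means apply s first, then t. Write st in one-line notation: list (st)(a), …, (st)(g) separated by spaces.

(st)(x) = t(s(x)). Computing each image: t(s(a)) = t(f) = b, t(s(b)) = t(g) = c, t(s(c)) = t(e) = a, t(s(d)) = t(a) = d, t(s(e)) = t(d) = f, t(s(f)) = t(b) = e, t(s(g)) = t(c) = g.
Hence st = [b c a d f e g].

b c a d f e g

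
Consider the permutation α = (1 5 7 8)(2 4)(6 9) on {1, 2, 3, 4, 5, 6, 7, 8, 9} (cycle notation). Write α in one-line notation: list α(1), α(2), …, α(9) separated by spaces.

5 4 3 2 7 9 8 1 6

Image by image: 1↦5, 2↦4, 3↦3, 4↦2, 5↦7, 6↦9, 7↦8, 8↦1, 9↦6.
Listing these in domain order gives 5 4 3 2 7 9 8 1 6.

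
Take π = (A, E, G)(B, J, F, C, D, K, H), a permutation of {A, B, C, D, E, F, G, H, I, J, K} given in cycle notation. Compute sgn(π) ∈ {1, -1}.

1

The cycle lengths are 7, 3, 1.
A cycle is odd iff its length is even; π has 0 even-length cycles, so sgn(π) = (−1)^0 and π is even.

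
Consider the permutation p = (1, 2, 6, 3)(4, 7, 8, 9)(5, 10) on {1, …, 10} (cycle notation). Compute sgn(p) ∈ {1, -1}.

-1

The cycle lengths are 4, 4, 2.
A cycle of length ℓ contributes ℓ−1 transpositions, so p is a product of 3 + 3 + 1 = 7 transpositions — odd.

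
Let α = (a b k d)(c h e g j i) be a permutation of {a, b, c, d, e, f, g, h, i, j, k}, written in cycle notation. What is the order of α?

The cycle type of α is (6, 4, 1).
The order is lcm(6, 4) = 12.

12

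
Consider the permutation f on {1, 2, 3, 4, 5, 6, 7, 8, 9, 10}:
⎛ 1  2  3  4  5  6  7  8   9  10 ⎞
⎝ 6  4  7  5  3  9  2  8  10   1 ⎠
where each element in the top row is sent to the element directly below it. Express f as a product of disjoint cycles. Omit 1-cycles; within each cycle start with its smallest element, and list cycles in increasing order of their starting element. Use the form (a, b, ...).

(1, 6, 9, 10)(2, 4, 5, 3, 7)

From 1: 1 → 6 → 9 → 10 → 1, closing the cycle (1, 6, 9, 10).
Continuing from each remaining unvisited element yields (1, 6, 9, 10)(2, 4, 5, 3, 7).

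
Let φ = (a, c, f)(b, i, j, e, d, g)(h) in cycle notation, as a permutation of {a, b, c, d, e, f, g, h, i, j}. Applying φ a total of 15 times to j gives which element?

j lies in the 6-cycle (b, i, j, e, d, g).
Since the cycle has length 6, φ^15 acts on it the same as φ^3 (15 mod 6 = 3).
Stepping 3 places around the cycle: j → e → d → g.

g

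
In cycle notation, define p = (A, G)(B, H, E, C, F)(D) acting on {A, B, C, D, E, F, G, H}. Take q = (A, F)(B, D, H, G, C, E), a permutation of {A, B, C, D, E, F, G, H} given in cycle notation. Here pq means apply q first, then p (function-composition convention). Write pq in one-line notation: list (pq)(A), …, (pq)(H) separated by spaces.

Chase each element through q then p: A → F → B; B → D → D; C → E → C; D → H → E; E → B → H; F → A → G; G → C → F; H → G → A.
Collecting the images, pq = [B D C E H G F A].

B D C E H G F A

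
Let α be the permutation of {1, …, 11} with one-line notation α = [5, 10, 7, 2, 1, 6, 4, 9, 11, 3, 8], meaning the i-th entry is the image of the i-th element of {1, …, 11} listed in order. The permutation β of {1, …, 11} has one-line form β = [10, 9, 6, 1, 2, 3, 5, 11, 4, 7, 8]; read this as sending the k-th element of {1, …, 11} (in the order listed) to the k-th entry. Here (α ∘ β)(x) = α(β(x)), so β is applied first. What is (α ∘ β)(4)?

First apply β: β(4) = 1, then α(1) = 5. Thus (α ∘ β)(4) = 5.

5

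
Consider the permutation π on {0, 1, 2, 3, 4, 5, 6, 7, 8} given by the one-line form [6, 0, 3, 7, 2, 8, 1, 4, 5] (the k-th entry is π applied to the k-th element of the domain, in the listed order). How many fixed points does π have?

0

No element satisfies π(x) = x, so there are 0 fixed points.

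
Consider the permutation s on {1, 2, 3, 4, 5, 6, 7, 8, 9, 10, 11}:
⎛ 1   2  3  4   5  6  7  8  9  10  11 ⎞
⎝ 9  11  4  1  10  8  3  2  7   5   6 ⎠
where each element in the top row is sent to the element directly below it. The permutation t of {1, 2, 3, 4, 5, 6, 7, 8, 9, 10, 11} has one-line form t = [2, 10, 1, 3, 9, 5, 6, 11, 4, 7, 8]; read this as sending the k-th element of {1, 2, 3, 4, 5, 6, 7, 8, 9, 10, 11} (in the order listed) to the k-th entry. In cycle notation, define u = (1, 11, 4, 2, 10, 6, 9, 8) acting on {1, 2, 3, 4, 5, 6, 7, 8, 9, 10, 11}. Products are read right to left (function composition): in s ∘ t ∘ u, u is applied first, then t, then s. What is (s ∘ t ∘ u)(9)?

6

Apply the permutations in order: u(9) = 8, then t(8) = 11, then s(11) = 6. So (s ∘ t ∘ u)(9) = 6.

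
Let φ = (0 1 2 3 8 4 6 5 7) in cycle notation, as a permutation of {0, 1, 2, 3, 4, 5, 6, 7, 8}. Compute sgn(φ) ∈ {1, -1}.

1

The cycle lengths are 9.
A cycle is odd iff its length is even; φ has 0 even-length cycles, so sgn(φ) = (−1)^0 and φ is even.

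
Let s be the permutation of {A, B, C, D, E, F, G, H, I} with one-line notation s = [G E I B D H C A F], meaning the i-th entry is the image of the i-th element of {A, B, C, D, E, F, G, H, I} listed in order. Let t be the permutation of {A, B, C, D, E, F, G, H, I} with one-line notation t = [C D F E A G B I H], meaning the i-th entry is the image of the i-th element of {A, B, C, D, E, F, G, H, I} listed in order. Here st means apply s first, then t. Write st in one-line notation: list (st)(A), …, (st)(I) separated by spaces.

(st)(x) = t(s(x)). Computing each image: t(s(A)) = t(G) = B, t(s(B)) = t(E) = A, t(s(C)) = t(I) = H, t(s(D)) = t(B) = D, t(s(E)) = t(D) = E, t(s(F)) = t(H) = I, t(s(G)) = t(C) = F, t(s(H)) = t(A) = C, t(s(I)) = t(F) = G.
Hence st = [B A H D E I F C G].

B A H D E I F C G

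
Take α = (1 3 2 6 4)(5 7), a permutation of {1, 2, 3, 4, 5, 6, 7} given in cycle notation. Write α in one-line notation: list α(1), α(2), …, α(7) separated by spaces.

Image by image: 1→3, 2→6, 3→2, 4→1, 5→7, 6→4, 7→5.
So the one-line form is 3 6 2 1 7 4 5.

3 6 2 1 7 4 5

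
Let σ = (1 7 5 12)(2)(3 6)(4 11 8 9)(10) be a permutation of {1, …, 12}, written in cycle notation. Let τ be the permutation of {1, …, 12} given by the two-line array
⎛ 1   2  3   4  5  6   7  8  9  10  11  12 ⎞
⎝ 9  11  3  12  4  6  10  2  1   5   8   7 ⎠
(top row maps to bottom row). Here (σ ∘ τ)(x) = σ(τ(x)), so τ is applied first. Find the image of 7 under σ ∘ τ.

10

τ(7) = 10, then σ(10) = 10; composing gives (σ ∘ τ)(7) = 10.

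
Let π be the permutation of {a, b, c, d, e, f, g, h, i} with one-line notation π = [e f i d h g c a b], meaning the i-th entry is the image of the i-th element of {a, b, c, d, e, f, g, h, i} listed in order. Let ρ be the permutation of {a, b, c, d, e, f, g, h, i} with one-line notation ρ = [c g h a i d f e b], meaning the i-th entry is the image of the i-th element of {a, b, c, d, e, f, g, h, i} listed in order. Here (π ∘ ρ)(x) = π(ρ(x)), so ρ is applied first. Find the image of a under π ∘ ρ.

i

(π ∘ ρ)(a) = π(ρ(a)). ρ(a) = c, then π(c) = i. So (π ∘ ρ)(a) = i.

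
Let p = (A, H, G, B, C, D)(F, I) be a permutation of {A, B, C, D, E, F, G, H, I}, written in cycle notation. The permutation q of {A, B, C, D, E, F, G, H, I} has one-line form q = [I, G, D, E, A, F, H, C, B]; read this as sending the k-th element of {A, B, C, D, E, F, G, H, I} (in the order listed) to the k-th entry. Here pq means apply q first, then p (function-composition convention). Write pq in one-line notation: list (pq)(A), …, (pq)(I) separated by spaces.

(pq)(x) = p(q(x)). Computing each image: p(q(A)) = p(I) = F, p(q(B)) = p(G) = B, p(q(C)) = p(D) = A, p(q(D)) = p(E) = E, p(q(E)) = p(A) = H, p(q(F)) = p(F) = I, p(q(G)) = p(H) = G, p(q(H)) = p(C) = D, p(q(I)) = p(B) = C.
Hence pq = [F B A E H I G D C].

F B A E H I G D C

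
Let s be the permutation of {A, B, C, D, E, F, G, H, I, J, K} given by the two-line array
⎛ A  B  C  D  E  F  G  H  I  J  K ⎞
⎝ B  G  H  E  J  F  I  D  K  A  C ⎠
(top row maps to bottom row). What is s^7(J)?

H

Tracing J → A → … returns to J after 10 steps, so J lies in a 10-cycle (A B G I K C H D E J).
Advancing 7 steps from J: J → A → B → G → I → K → C → H.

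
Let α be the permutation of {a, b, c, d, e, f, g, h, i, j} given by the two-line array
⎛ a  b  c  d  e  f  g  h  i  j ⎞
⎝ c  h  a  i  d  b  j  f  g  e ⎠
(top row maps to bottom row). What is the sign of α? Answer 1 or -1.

In disjoint-cycle form the cycle lengths are 5, 3, 2.
A cycle of length ℓ contributes ℓ−1 transpositions, so α is a product of 4 + 2 + 1 = 7 transpositions — odd.

-1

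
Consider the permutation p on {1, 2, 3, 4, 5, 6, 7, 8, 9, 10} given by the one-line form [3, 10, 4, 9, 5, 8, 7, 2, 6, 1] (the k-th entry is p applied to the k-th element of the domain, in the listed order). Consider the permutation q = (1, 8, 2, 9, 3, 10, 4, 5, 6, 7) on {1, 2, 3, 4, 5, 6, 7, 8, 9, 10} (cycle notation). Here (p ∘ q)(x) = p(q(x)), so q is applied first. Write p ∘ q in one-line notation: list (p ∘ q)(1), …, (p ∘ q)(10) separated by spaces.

2 6 1 5 8 7 3 10 4 9

Chase each element through q then p: 1 → 8 → 2; 2 → 9 → 6; 3 → 10 → 1; 4 → 5 → 5; 5 → 6 → 8; 6 → 7 → 7; 7 → 1 → 3; 8 → 2 → 10; 9 → 3 → 4; 10 → 4 → 9.
Collecting the images, p ∘ q = [2 6 1 5 8 7 3 10 4 9].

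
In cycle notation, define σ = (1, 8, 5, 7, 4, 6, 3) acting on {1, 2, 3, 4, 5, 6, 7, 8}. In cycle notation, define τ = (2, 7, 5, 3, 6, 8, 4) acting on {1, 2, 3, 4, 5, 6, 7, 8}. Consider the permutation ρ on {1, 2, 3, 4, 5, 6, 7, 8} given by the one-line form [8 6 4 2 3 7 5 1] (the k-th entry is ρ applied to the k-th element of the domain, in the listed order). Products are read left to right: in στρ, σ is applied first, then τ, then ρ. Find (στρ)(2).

5

Apply the permutations in order: σ(2) = 2, then τ(2) = 7, then ρ(7) = 5. So (στρ)(2) = 5.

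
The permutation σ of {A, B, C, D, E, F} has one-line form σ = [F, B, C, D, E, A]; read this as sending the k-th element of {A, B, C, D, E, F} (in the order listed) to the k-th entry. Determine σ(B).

B

B is element number 2 of the domain, and entry number 2 of the one-line form is B, so σ(B) = B.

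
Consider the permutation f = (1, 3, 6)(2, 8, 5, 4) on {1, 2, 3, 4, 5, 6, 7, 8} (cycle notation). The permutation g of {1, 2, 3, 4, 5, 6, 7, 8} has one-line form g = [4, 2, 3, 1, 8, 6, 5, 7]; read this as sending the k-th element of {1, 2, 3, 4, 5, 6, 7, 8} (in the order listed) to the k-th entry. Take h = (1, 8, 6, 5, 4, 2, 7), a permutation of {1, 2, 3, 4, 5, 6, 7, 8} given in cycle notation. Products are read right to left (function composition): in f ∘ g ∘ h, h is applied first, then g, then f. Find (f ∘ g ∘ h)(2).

Apply the permutations in order: h(2) = 7, then g(7) = 5, then f(5) = 4. So (f ∘ g ∘ h)(2) = 4.

4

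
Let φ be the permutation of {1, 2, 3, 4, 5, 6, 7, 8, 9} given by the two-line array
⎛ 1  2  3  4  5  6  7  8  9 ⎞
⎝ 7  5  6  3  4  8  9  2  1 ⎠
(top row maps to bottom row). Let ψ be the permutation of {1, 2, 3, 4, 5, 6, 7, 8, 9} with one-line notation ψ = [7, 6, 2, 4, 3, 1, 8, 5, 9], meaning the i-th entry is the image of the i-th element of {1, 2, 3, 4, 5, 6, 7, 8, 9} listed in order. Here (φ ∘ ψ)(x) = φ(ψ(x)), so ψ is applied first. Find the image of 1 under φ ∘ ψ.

9

(φ ∘ ψ)(1) = φ(ψ(1)). ψ(1) = 7, then φ(7) = 9. So (φ ∘ ψ)(1) = 9.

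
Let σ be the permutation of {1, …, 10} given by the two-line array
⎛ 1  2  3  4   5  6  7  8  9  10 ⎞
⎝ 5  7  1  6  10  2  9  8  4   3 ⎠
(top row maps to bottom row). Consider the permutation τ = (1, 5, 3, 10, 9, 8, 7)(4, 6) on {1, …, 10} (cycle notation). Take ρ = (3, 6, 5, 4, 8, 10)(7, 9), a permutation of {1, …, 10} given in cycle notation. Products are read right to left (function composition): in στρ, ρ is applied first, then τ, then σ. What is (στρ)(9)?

(στρ)(9) = σ(τ(ρ(9))). ρ(9) = 7, then τ(7) = 1, then σ(1) = 5, so the result is 5.

5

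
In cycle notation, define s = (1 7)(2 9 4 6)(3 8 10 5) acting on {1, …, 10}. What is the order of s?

4

The cycle type of s is (4, 4, 2).
The order of s is the least common multiple of its cycle lengths: lcm(4, 4, 2) = 4.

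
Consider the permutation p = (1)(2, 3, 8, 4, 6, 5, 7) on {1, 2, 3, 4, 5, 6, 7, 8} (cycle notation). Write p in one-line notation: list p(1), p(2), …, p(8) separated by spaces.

Each element maps to the next entry in its cycle (wrapping to the front): 1→1, 2→3, 3→8, 4→6, 5→7, 6→5, 7→2, 8→4.
Listing these in domain order gives 1 3 8 6 7 5 2 4.

1 3 8 6 7 5 2 4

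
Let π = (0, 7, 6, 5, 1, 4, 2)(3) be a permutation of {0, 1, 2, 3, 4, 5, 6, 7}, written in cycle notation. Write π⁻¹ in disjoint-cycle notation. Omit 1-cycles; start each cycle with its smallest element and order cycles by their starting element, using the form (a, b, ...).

(0, 2, 4, 1, 5, 6, 7)

If π sends a → b within a cycle, π⁻¹ sends b → a; equivalently, reverse each cycle.
Reversing each cycle of π and rotating so the smallest element leads gives (0, 2, 4, 1, 5, 6, 7).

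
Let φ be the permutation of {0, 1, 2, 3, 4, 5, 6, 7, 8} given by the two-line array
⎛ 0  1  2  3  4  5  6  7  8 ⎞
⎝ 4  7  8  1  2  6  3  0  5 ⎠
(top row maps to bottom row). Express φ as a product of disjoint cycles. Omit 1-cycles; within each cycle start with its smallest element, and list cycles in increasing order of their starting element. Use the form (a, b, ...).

Start at 0 and follow images: 0 → 4 → 2 → 8 → 5 → 6 → 3 → 1 → 7 → 0, giving the cycle (0, 4, 2, 8, 5, 6, 3, 1, 7).
Continuing from each remaining unvisited element yields (0, 4, 2, 8, 5, 6, 3, 1, 7).

(0, 4, 2, 8, 5, 6, 3, 1, 7)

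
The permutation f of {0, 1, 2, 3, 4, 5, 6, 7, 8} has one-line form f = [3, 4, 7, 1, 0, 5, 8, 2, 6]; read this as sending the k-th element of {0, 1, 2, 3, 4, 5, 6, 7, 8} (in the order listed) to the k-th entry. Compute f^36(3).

Tracing 3 → 1 → … returns to 3 after 4 steps, so 3 lies in a 4-cycle (0 3 1 4).
Powers repeat with period 4 on this cycle, and 36 mod 4 = 0, so f^36(3) = f^0(3).
So f^36(3) = 3.

3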